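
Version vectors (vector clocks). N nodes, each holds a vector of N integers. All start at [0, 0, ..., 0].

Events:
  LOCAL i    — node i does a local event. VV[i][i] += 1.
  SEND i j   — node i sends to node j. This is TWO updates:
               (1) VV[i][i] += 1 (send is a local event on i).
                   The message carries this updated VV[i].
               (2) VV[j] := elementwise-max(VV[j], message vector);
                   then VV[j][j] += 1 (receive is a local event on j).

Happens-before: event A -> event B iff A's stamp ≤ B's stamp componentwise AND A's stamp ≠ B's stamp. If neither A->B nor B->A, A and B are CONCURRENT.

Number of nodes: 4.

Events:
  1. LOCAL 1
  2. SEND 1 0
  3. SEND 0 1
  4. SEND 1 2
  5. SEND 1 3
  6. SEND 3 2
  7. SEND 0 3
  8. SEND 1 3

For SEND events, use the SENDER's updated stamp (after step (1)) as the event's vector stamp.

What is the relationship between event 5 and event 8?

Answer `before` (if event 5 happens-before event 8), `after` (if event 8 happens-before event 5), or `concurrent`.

Initial: VV[0]=[0, 0, 0, 0]
Initial: VV[1]=[0, 0, 0, 0]
Initial: VV[2]=[0, 0, 0, 0]
Initial: VV[3]=[0, 0, 0, 0]
Event 1: LOCAL 1: VV[1][1]++ -> VV[1]=[0, 1, 0, 0]
Event 2: SEND 1->0: VV[1][1]++ -> VV[1]=[0, 2, 0, 0], msg_vec=[0, 2, 0, 0]; VV[0]=max(VV[0],msg_vec) then VV[0][0]++ -> VV[0]=[1, 2, 0, 0]
Event 3: SEND 0->1: VV[0][0]++ -> VV[0]=[2, 2, 0, 0], msg_vec=[2, 2, 0, 0]; VV[1]=max(VV[1],msg_vec) then VV[1][1]++ -> VV[1]=[2, 3, 0, 0]
Event 4: SEND 1->2: VV[1][1]++ -> VV[1]=[2, 4, 0, 0], msg_vec=[2, 4, 0, 0]; VV[2]=max(VV[2],msg_vec) then VV[2][2]++ -> VV[2]=[2, 4, 1, 0]
Event 5: SEND 1->3: VV[1][1]++ -> VV[1]=[2, 5, 0, 0], msg_vec=[2, 5, 0, 0]; VV[3]=max(VV[3],msg_vec) then VV[3][3]++ -> VV[3]=[2, 5, 0, 1]
Event 6: SEND 3->2: VV[3][3]++ -> VV[3]=[2, 5, 0, 2], msg_vec=[2, 5, 0, 2]; VV[2]=max(VV[2],msg_vec) then VV[2][2]++ -> VV[2]=[2, 5, 2, 2]
Event 7: SEND 0->3: VV[0][0]++ -> VV[0]=[3, 2, 0, 0], msg_vec=[3, 2, 0, 0]; VV[3]=max(VV[3],msg_vec) then VV[3][3]++ -> VV[3]=[3, 5, 0, 3]
Event 8: SEND 1->3: VV[1][1]++ -> VV[1]=[2, 6, 0, 0], msg_vec=[2, 6, 0, 0]; VV[3]=max(VV[3],msg_vec) then VV[3][3]++ -> VV[3]=[3, 6, 0, 4]
Event 5 stamp: [2, 5, 0, 0]
Event 8 stamp: [2, 6, 0, 0]
[2, 5, 0, 0] <= [2, 6, 0, 0]? True
[2, 6, 0, 0] <= [2, 5, 0, 0]? False
Relation: before

Answer: before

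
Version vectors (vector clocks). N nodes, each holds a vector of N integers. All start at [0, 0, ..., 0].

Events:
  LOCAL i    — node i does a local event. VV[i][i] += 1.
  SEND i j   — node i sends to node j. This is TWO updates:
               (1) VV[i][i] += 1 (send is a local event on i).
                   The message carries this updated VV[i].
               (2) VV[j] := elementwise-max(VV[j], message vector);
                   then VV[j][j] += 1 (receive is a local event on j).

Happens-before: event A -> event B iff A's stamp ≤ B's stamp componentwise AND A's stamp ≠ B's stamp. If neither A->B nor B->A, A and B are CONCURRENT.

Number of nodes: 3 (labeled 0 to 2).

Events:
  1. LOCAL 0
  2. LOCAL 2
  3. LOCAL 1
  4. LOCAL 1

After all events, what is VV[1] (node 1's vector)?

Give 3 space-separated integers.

Initial: VV[0]=[0, 0, 0]
Initial: VV[1]=[0, 0, 0]
Initial: VV[2]=[0, 0, 0]
Event 1: LOCAL 0: VV[0][0]++ -> VV[0]=[1, 0, 0]
Event 2: LOCAL 2: VV[2][2]++ -> VV[2]=[0, 0, 1]
Event 3: LOCAL 1: VV[1][1]++ -> VV[1]=[0, 1, 0]
Event 4: LOCAL 1: VV[1][1]++ -> VV[1]=[0, 2, 0]
Final vectors: VV[0]=[1, 0, 0]; VV[1]=[0, 2, 0]; VV[2]=[0, 0, 1]

Answer: 0 2 0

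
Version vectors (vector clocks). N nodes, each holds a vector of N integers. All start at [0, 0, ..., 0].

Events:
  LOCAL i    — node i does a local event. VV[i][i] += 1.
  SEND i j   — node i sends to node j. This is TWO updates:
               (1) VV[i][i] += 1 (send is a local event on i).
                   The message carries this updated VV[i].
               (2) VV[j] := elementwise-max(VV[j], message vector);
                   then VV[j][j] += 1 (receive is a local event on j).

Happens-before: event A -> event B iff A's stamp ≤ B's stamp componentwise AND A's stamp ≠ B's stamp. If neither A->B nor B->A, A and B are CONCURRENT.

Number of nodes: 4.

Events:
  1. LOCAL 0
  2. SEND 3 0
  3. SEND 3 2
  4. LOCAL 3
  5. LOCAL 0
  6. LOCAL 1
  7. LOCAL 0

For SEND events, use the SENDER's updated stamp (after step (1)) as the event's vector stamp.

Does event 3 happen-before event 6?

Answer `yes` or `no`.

Initial: VV[0]=[0, 0, 0, 0]
Initial: VV[1]=[0, 0, 0, 0]
Initial: VV[2]=[0, 0, 0, 0]
Initial: VV[3]=[0, 0, 0, 0]
Event 1: LOCAL 0: VV[0][0]++ -> VV[0]=[1, 0, 0, 0]
Event 2: SEND 3->0: VV[3][3]++ -> VV[3]=[0, 0, 0, 1], msg_vec=[0, 0, 0, 1]; VV[0]=max(VV[0],msg_vec) then VV[0][0]++ -> VV[0]=[2, 0, 0, 1]
Event 3: SEND 3->2: VV[3][3]++ -> VV[3]=[0, 0, 0, 2], msg_vec=[0, 0, 0, 2]; VV[2]=max(VV[2],msg_vec) then VV[2][2]++ -> VV[2]=[0, 0, 1, 2]
Event 4: LOCAL 3: VV[3][3]++ -> VV[3]=[0, 0, 0, 3]
Event 5: LOCAL 0: VV[0][0]++ -> VV[0]=[3, 0, 0, 1]
Event 6: LOCAL 1: VV[1][1]++ -> VV[1]=[0, 1, 0, 0]
Event 7: LOCAL 0: VV[0][0]++ -> VV[0]=[4, 0, 0, 1]
Event 3 stamp: [0, 0, 0, 2]
Event 6 stamp: [0, 1, 0, 0]
[0, 0, 0, 2] <= [0, 1, 0, 0]? False. Equal? False. Happens-before: False

Answer: no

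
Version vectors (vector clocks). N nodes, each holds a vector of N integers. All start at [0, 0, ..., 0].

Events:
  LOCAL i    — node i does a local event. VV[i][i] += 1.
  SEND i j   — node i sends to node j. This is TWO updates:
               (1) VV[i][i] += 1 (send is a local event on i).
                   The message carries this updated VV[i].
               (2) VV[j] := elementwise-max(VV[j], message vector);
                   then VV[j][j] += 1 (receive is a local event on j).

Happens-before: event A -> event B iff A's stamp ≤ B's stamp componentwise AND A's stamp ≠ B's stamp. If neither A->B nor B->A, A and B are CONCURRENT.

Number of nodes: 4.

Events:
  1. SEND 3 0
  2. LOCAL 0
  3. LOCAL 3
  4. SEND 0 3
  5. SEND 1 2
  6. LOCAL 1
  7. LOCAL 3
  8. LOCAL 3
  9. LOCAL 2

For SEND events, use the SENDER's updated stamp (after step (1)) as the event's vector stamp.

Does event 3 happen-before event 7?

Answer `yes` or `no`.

Initial: VV[0]=[0, 0, 0, 0]
Initial: VV[1]=[0, 0, 0, 0]
Initial: VV[2]=[0, 0, 0, 0]
Initial: VV[3]=[0, 0, 0, 0]
Event 1: SEND 3->0: VV[3][3]++ -> VV[3]=[0, 0, 0, 1], msg_vec=[0, 0, 0, 1]; VV[0]=max(VV[0],msg_vec) then VV[0][0]++ -> VV[0]=[1, 0, 0, 1]
Event 2: LOCAL 0: VV[0][0]++ -> VV[0]=[2, 0, 0, 1]
Event 3: LOCAL 3: VV[3][3]++ -> VV[3]=[0, 0, 0, 2]
Event 4: SEND 0->3: VV[0][0]++ -> VV[0]=[3, 0, 0, 1], msg_vec=[3, 0, 0, 1]; VV[3]=max(VV[3],msg_vec) then VV[3][3]++ -> VV[3]=[3, 0, 0, 3]
Event 5: SEND 1->2: VV[1][1]++ -> VV[1]=[0, 1, 0, 0], msg_vec=[0, 1, 0, 0]; VV[2]=max(VV[2],msg_vec) then VV[2][2]++ -> VV[2]=[0, 1, 1, 0]
Event 6: LOCAL 1: VV[1][1]++ -> VV[1]=[0, 2, 0, 0]
Event 7: LOCAL 3: VV[3][3]++ -> VV[3]=[3, 0, 0, 4]
Event 8: LOCAL 3: VV[3][3]++ -> VV[3]=[3, 0, 0, 5]
Event 9: LOCAL 2: VV[2][2]++ -> VV[2]=[0, 1, 2, 0]
Event 3 stamp: [0, 0, 0, 2]
Event 7 stamp: [3, 0, 0, 4]
[0, 0, 0, 2] <= [3, 0, 0, 4]? True. Equal? False. Happens-before: True

Answer: yes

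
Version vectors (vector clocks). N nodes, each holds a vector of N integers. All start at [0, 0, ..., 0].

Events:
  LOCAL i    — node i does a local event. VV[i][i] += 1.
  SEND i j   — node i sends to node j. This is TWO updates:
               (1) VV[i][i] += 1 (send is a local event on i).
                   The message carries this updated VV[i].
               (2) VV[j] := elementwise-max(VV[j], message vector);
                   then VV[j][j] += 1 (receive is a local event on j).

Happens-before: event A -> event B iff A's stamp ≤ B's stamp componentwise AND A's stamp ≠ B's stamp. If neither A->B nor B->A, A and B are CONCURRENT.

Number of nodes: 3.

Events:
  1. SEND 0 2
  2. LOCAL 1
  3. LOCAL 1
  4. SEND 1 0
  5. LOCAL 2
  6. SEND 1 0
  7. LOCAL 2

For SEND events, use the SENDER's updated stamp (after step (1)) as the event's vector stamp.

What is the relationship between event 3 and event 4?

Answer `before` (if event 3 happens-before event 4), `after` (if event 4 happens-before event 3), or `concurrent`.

Answer: before

Derivation:
Initial: VV[0]=[0, 0, 0]
Initial: VV[1]=[0, 0, 0]
Initial: VV[2]=[0, 0, 0]
Event 1: SEND 0->2: VV[0][0]++ -> VV[0]=[1, 0, 0], msg_vec=[1, 0, 0]; VV[2]=max(VV[2],msg_vec) then VV[2][2]++ -> VV[2]=[1, 0, 1]
Event 2: LOCAL 1: VV[1][1]++ -> VV[1]=[0, 1, 0]
Event 3: LOCAL 1: VV[1][1]++ -> VV[1]=[0, 2, 0]
Event 4: SEND 1->0: VV[1][1]++ -> VV[1]=[0, 3, 0], msg_vec=[0, 3, 0]; VV[0]=max(VV[0],msg_vec) then VV[0][0]++ -> VV[0]=[2, 3, 0]
Event 5: LOCAL 2: VV[2][2]++ -> VV[2]=[1, 0, 2]
Event 6: SEND 1->0: VV[1][1]++ -> VV[1]=[0, 4, 0], msg_vec=[0, 4, 0]; VV[0]=max(VV[0],msg_vec) then VV[0][0]++ -> VV[0]=[3, 4, 0]
Event 7: LOCAL 2: VV[2][2]++ -> VV[2]=[1, 0, 3]
Event 3 stamp: [0, 2, 0]
Event 4 stamp: [0, 3, 0]
[0, 2, 0] <= [0, 3, 0]? True
[0, 3, 0] <= [0, 2, 0]? False
Relation: before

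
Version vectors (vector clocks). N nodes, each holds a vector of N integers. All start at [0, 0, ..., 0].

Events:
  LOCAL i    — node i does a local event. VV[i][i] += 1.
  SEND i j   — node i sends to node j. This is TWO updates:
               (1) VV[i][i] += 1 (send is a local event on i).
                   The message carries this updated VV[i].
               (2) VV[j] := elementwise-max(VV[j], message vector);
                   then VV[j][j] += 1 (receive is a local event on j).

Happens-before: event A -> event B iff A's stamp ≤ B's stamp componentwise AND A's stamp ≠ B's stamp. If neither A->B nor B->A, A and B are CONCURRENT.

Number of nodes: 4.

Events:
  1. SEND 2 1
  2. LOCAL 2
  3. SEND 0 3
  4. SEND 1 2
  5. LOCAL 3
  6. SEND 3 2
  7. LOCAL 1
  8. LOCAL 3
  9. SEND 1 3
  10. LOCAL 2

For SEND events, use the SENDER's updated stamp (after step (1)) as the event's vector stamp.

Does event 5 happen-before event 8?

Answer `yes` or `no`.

Answer: yes

Derivation:
Initial: VV[0]=[0, 0, 0, 0]
Initial: VV[1]=[0, 0, 0, 0]
Initial: VV[2]=[0, 0, 0, 0]
Initial: VV[3]=[0, 0, 0, 0]
Event 1: SEND 2->1: VV[2][2]++ -> VV[2]=[0, 0, 1, 0], msg_vec=[0, 0, 1, 0]; VV[1]=max(VV[1],msg_vec) then VV[1][1]++ -> VV[1]=[0, 1, 1, 0]
Event 2: LOCAL 2: VV[2][2]++ -> VV[2]=[0, 0, 2, 0]
Event 3: SEND 0->3: VV[0][0]++ -> VV[0]=[1, 0, 0, 0], msg_vec=[1, 0, 0, 0]; VV[3]=max(VV[3],msg_vec) then VV[3][3]++ -> VV[3]=[1, 0, 0, 1]
Event 4: SEND 1->2: VV[1][1]++ -> VV[1]=[0, 2, 1, 0], msg_vec=[0, 2, 1, 0]; VV[2]=max(VV[2],msg_vec) then VV[2][2]++ -> VV[2]=[0, 2, 3, 0]
Event 5: LOCAL 3: VV[3][3]++ -> VV[3]=[1, 0, 0, 2]
Event 6: SEND 3->2: VV[3][3]++ -> VV[3]=[1, 0, 0, 3], msg_vec=[1, 0, 0, 3]; VV[2]=max(VV[2],msg_vec) then VV[2][2]++ -> VV[2]=[1, 2, 4, 3]
Event 7: LOCAL 1: VV[1][1]++ -> VV[1]=[0, 3, 1, 0]
Event 8: LOCAL 3: VV[3][3]++ -> VV[3]=[1, 0, 0, 4]
Event 9: SEND 1->3: VV[1][1]++ -> VV[1]=[0, 4, 1, 0], msg_vec=[0, 4, 1, 0]; VV[3]=max(VV[3],msg_vec) then VV[3][3]++ -> VV[3]=[1, 4, 1, 5]
Event 10: LOCAL 2: VV[2][2]++ -> VV[2]=[1, 2, 5, 3]
Event 5 stamp: [1, 0, 0, 2]
Event 8 stamp: [1, 0, 0, 4]
[1, 0, 0, 2] <= [1, 0, 0, 4]? True. Equal? False. Happens-before: True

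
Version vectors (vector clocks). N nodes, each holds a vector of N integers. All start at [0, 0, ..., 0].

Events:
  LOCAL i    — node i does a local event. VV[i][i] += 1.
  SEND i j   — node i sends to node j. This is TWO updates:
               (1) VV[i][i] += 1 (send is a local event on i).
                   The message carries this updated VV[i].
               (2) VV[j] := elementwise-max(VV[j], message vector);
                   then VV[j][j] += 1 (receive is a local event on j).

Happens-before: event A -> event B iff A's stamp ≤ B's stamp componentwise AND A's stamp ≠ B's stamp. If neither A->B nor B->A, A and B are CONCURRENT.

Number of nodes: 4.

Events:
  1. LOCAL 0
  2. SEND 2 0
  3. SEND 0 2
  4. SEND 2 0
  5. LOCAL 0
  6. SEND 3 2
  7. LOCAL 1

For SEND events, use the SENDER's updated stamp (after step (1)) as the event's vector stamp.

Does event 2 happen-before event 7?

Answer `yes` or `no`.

Answer: no

Derivation:
Initial: VV[0]=[0, 0, 0, 0]
Initial: VV[1]=[0, 0, 0, 0]
Initial: VV[2]=[0, 0, 0, 0]
Initial: VV[3]=[0, 0, 0, 0]
Event 1: LOCAL 0: VV[0][0]++ -> VV[0]=[1, 0, 0, 0]
Event 2: SEND 2->0: VV[2][2]++ -> VV[2]=[0, 0, 1, 0], msg_vec=[0, 0, 1, 0]; VV[0]=max(VV[0],msg_vec) then VV[0][0]++ -> VV[0]=[2, 0, 1, 0]
Event 3: SEND 0->2: VV[0][0]++ -> VV[0]=[3, 0, 1, 0], msg_vec=[3, 0, 1, 0]; VV[2]=max(VV[2],msg_vec) then VV[2][2]++ -> VV[2]=[3, 0, 2, 0]
Event 4: SEND 2->0: VV[2][2]++ -> VV[2]=[3, 0, 3, 0], msg_vec=[3, 0, 3, 0]; VV[0]=max(VV[0],msg_vec) then VV[0][0]++ -> VV[0]=[4, 0, 3, 0]
Event 5: LOCAL 0: VV[0][0]++ -> VV[0]=[5, 0, 3, 0]
Event 6: SEND 3->2: VV[3][3]++ -> VV[3]=[0, 0, 0, 1], msg_vec=[0, 0, 0, 1]; VV[2]=max(VV[2],msg_vec) then VV[2][2]++ -> VV[2]=[3, 0, 4, 1]
Event 7: LOCAL 1: VV[1][1]++ -> VV[1]=[0, 1, 0, 0]
Event 2 stamp: [0, 0, 1, 0]
Event 7 stamp: [0, 1, 0, 0]
[0, 0, 1, 0] <= [0, 1, 0, 0]? False. Equal? False. Happens-before: False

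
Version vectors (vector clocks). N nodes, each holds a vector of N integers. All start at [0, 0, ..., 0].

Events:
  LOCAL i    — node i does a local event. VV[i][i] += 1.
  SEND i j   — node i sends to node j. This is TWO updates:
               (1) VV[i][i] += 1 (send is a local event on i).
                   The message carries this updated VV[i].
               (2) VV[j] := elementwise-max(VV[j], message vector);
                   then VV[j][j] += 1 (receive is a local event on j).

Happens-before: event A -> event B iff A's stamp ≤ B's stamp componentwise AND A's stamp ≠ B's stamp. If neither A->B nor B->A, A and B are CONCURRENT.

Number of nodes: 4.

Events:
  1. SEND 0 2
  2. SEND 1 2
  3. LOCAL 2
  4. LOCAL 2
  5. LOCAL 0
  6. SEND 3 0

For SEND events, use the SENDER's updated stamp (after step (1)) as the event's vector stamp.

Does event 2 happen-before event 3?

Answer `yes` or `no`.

Answer: yes

Derivation:
Initial: VV[0]=[0, 0, 0, 0]
Initial: VV[1]=[0, 0, 0, 0]
Initial: VV[2]=[0, 0, 0, 0]
Initial: VV[3]=[0, 0, 0, 0]
Event 1: SEND 0->2: VV[0][0]++ -> VV[0]=[1, 0, 0, 0], msg_vec=[1, 0, 0, 0]; VV[2]=max(VV[2],msg_vec) then VV[2][2]++ -> VV[2]=[1, 0, 1, 0]
Event 2: SEND 1->2: VV[1][1]++ -> VV[1]=[0, 1, 0, 0], msg_vec=[0, 1, 0, 0]; VV[2]=max(VV[2],msg_vec) then VV[2][2]++ -> VV[2]=[1, 1, 2, 0]
Event 3: LOCAL 2: VV[2][2]++ -> VV[2]=[1, 1, 3, 0]
Event 4: LOCAL 2: VV[2][2]++ -> VV[2]=[1, 1, 4, 0]
Event 5: LOCAL 0: VV[0][0]++ -> VV[0]=[2, 0, 0, 0]
Event 6: SEND 3->0: VV[3][3]++ -> VV[3]=[0, 0, 0, 1], msg_vec=[0, 0, 0, 1]; VV[0]=max(VV[0],msg_vec) then VV[0][0]++ -> VV[0]=[3, 0, 0, 1]
Event 2 stamp: [0, 1, 0, 0]
Event 3 stamp: [1, 1, 3, 0]
[0, 1, 0, 0] <= [1, 1, 3, 0]? True. Equal? False. Happens-before: True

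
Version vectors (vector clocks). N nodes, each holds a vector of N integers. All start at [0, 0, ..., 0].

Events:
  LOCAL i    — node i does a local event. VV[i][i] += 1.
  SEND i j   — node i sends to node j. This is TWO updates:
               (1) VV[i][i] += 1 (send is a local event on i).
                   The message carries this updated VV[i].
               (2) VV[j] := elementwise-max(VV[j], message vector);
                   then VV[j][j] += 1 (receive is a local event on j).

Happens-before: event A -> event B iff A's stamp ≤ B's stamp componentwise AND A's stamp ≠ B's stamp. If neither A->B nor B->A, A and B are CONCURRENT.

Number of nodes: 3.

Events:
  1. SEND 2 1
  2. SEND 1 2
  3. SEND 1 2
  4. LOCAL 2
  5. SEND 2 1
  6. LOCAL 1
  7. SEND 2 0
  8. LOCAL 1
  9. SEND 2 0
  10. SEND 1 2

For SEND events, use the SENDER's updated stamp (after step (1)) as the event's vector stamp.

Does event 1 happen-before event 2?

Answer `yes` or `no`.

Initial: VV[0]=[0, 0, 0]
Initial: VV[1]=[0, 0, 0]
Initial: VV[2]=[0, 0, 0]
Event 1: SEND 2->1: VV[2][2]++ -> VV[2]=[0, 0, 1], msg_vec=[0, 0, 1]; VV[1]=max(VV[1],msg_vec) then VV[1][1]++ -> VV[1]=[0, 1, 1]
Event 2: SEND 1->2: VV[1][1]++ -> VV[1]=[0, 2, 1], msg_vec=[0, 2, 1]; VV[2]=max(VV[2],msg_vec) then VV[2][2]++ -> VV[2]=[0, 2, 2]
Event 3: SEND 1->2: VV[1][1]++ -> VV[1]=[0, 3, 1], msg_vec=[0, 3, 1]; VV[2]=max(VV[2],msg_vec) then VV[2][2]++ -> VV[2]=[0, 3, 3]
Event 4: LOCAL 2: VV[2][2]++ -> VV[2]=[0, 3, 4]
Event 5: SEND 2->1: VV[2][2]++ -> VV[2]=[0, 3, 5], msg_vec=[0, 3, 5]; VV[1]=max(VV[1],msg_vec) then VV[1][1]++ -> VV[1]=[0, 4, 5]
Event 6: LOCAL 1: VV[1][1]++ -> VV[1]=[0, 5, 5]
Event 7: SEND 2->0: VV[2][2]++ -> VV[2]=[0, 3, 6], msg_vec=[0, 3, 6]; VV[0]=max(VV[0],msg_vec) then VV[0][0]++ -> VV[0]=[1, 3, 6]
Event 8: LOCAL 1: VV[1][1]++ -> VV[1]=[0, 6, 5]
Event 9: SEND 2->0: VV[2][2]++ -> VV[2]=[0, 3, 7], msg_vec=[0, 3, 7]; VV[0]=max(VV[0],msg_vec) then VV[0][0]++ -> VV[0]=[2, 3, 7]
Event 10: SEND 1->2: VV[1][1]++ -> VV[1]=[0, 7, 5], msg_vec=[0, 7, 5]; VV[2]=max(VV[2],msg_vec) then VV[2][2]++ -> VV[2]=[0, 7, 8]
Event 1 stamp: [0, 0, 1]
Event 2 stamp: [0, 2, 1]
[0, 0, 1] <= [0, 2, 1]? True. Equal? False. Happens-before: True

Answer: yes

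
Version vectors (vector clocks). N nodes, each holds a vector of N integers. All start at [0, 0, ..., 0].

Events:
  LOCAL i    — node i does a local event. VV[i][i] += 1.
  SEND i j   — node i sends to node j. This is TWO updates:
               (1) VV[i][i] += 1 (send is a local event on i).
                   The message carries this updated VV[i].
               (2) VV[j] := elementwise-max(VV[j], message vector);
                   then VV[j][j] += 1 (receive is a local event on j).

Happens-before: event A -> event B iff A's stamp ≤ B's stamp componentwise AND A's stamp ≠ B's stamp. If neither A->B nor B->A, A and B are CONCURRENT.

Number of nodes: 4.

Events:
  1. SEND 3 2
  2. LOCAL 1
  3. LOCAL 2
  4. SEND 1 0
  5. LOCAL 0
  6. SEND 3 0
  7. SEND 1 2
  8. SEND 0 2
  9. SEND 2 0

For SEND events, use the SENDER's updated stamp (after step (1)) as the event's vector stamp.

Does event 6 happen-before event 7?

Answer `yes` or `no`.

Initial: VV[0]=[0, 0, 0, 0]
Initial: VV[1]=[0, 0, 0, 0]
Initial: VV[2]=[0, 0, 0, 0]
Initial: VV[3]=[0, 0, 0, 0]
Event 1: SEND 3->2: VV[3][3]++ -> VV[3]=[0, 0, 0, 1], msg_vec=[0, 0, 0, 1]; VV[2]=max(VV[2],msg_vec) then VV[2][2]++ -> VV[2]=[0, 0, 1, 1]
Event 2: LOCAL 1: VV[1][1]++ -> VV[1]=[0, 1, 0, 0]
Event 3: LOCAL 2: VV[2][2]++ -> VV[2]=[0, 0, 2, 1]
Event 4: SEND 1->0: VV[1][1]++ -> VV[1]=[0, 2, 0, 0], msg_vec=[0, 2, 0, 0]; VV[0]=max(VV[0],msg_vec) then VV[0][0]++ -> VV[0]=[1, 2, 0, 0]
Event 5: LOCAL 0: VV[0][0]++ -> VV[0]=[2, 2, 0, 0]
Event 6: SEND 3->0: VV[3][3]++ -> VV[3]=[0, 0, 0, 2], msg_vec=[0, 0, 0, 2]; VV[0]=max(VV[0],msg_vec) then VV[0][0]++ -> VV[0]=[3, 2, 0, 2]
Event 7: SEND 1->2: VV[1][1]++ -> VV[1]=[0, 3, 0, 0], msg_vec=[0, 3, 0, 0]; VV[2]=max(VV[2],msg_vec) then VV[2][2]++ -> VV[2]=[0, 3, 3, 1]
Event 8: SEND 0->2: VV[0][0]++ -> VV[0]=[4, 2, 0, 2], msg_vec=[4, 2, 0, 2]; VV[2]=max(VV[2],msg_vec) then VV[2][2]++ -> VV[2]=[4, 3, 4, 2]
Event 9: SEND 2->0: VV[2][2]++ -> VV[2]=[4, 3, 5, 2], msg_vec=[4, 3, 5, 2]; VV[0]=max(VV[0],msg_vec) then VV[0][0]++ -> VV[0]=[5, 3, 5, 2]
Event 6 stamp: [0, 0, 0, 2]
Event 7 stamp: [0, 3, 0, 0]
[0, 0, 0, 2] <= [0, 3, 0, 0]? False. Equal? False. Happens-before: False

Answer: no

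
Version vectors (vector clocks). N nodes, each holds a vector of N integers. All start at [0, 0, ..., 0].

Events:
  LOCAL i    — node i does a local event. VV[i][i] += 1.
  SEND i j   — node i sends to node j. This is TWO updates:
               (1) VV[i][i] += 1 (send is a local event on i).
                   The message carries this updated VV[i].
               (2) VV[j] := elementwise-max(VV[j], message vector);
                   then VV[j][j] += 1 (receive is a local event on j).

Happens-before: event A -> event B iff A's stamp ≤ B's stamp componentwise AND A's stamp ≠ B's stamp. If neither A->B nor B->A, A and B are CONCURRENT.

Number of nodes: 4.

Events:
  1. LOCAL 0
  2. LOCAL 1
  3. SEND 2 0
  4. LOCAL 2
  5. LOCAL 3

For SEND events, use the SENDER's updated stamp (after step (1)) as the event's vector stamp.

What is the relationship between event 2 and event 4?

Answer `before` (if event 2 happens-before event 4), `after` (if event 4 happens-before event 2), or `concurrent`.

Answer: concurrent

Derivation:
Initial: VV[0]=[0, 0, 0, 0]
Initial: VV[1]=[0, 0, 0, 0]
Initial: VV[2]=[0, 0, 0, 0]
Initial: VV[3]=[0, 0, 0, 0]
Event 1: LOCAL 0: VV[0][0]++ -> VV[0]=[1, 0, 0, 0]
Event 2: LOCAL 1: VV[1][1]++ -> VV[1]=[0, 1, 0, 0]
Event 3: SEND 2->0: VV[2][2]++ -> VV[2]=[0, 0, 1, 0], msg_vec=[0, 0, 1, 0]; VV[0]=max(VV[0],msg_vec) then VV[0][0]++ -> VV[0]=[2, 0, 1, 0]
Event 4: LOCAL 2: VV[2][2]++ -> VV[2]=[0, 0, 2, 0]
Event 5: LOCAL 3: VV[3][3]++ -> VV[3]=[0, 0, 0, 1]
Event 2 stamp: [0, 1, 0, 0]
Event 4 stamp: [0, 0, 2, 0]
[0, 1, 0, 0] <= [0, 0, 2, 0]? False
[0, 0, 2, 0] <= [0, 1, 0, 0]? False
Relation: concurrent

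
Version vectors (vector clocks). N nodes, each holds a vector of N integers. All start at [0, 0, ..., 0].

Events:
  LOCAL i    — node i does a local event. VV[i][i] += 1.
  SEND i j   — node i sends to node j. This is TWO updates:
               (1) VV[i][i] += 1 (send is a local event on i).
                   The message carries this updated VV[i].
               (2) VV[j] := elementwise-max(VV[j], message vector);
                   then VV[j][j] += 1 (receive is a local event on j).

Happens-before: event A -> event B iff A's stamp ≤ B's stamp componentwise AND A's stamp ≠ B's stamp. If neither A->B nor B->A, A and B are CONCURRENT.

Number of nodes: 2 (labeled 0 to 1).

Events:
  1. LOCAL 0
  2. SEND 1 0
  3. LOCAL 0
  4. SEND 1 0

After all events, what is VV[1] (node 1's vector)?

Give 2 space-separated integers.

Answer: 0 2

Derivation:
Initial: VV[0]=[0, 0]
Initial: VV[1]=[0, 0]
Event 1: LOCAL 0: VV[0][0]++ -> VV[0]=[1, 0]
Event 2: SEND 1->0: VV[1][1]++ -> VV[1]=[0, 1], msg_vec=[0, 1]; VV[0]=max(VV[0],msg_vec) then VV[0][0]++ -> VV[0]=[2, 1]
Event 3: LOCAL 0: VV[0][0]++ -> VV[0]=[3, 1]
Event 4: SEND 1->0: VV[1][1]++ -> VV[1]=[0, 2], msg_vec=[0, 2]; VV[0]=max(VV[0],msg_vec) then VV[0][0]++ -> VV[0]=[4, 2]
Final vectors: VV[0]=[4, 2]; VV[1]=[0, 2]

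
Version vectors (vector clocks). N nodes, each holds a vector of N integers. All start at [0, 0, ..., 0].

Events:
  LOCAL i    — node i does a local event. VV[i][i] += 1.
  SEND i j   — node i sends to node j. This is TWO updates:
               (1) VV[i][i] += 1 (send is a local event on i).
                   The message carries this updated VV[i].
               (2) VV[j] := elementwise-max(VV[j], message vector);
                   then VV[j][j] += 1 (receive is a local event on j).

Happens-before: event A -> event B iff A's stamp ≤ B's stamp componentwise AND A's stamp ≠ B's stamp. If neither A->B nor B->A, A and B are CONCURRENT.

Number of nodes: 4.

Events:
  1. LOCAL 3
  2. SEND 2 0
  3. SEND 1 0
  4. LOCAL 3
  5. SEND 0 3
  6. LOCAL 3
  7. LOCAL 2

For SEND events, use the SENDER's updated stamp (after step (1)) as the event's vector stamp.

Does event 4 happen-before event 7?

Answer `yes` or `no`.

Initial: VV[0]=[0, 0, 0, 0]
Initial: VV[1]=[0, 0, 0, 0]
Initial: VV[2]=[0, 0, 0, 0]
Initial: VV[3]=[0, 0, 0, 0]
Event 1: LOCAL 3: VV[3][3]++ -> VV[3]=[0, 0, 0, 1]
Event 2: SEND 2->0: VV[2][2]++ -> VV[2]=[0, 0, 1, 0], msg_vec=[0, 0, 1, 0]; VV[0]=max(VV[0],msg_vec) then VV[0][0]++ -> VV[0]=[1, 0, 1, 0]
Event 3: SEND 1->0: VV[1][1]++ -> VV[1]=[0, 1, 0, 0], msg_vec=[0, 1, 0, 0]; VV[0]=max(VV[0],msg_vec) then VV[0][0]++ -> VV[0]=[2, 1, 1, 0]
Event 4: LOCAL 3: VV[3][3]++ -> VV[3]=[0, 0, 0, 2]
Event 5: SEND 0->3: VV[0][0]++ -> VV[0]=[3, 1, 1, 0], msg_vec=[3, 1, 1, 0]; VV[3]=max(VV[3],msg_vec) then VV[3][3]++ -> VV[3]=[3, 1, 1, 3]
Event 6: LOCAL 3: VV[3][3]++ -> VV[3]=[3, 1, 1, 4]
Event 7: LOCAL 2: VV[2][2]++ -> VV[2]=[0, 0, 2, 0]
Event 4 stamp: [0, 0, 0, 2]
Event 7 stamp: [0, 0, 2, 0]
[0, 0, 0, 2] <= [0, 0, 2, 0]? False. Equal? False. Happens-before: False

Answer: no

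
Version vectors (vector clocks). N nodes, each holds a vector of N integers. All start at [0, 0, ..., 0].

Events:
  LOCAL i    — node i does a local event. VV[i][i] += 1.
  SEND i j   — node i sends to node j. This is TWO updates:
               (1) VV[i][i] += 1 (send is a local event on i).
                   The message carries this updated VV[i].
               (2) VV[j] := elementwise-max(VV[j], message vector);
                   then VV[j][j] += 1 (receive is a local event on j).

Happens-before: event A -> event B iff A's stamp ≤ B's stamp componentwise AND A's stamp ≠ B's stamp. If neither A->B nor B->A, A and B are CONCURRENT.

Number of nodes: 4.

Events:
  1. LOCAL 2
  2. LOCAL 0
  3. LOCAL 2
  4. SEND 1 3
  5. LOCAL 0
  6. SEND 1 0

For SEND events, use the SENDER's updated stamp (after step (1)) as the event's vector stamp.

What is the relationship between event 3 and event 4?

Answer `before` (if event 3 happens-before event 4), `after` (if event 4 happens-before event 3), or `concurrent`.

Initial: VV[0]=[0, 0, 0, 0]
Initial: VV[1]=[0, 0, 0, 0]
Initial: VV[2]=[0, 0, 0, 0]
Initial: VV[3]=[0, 0, 0, 0]
Event 1: LOCAL 2: VV[2][2]++ -> VV[2]=[0, 0, 1, 0]
Event 2: LOCAL 0: VV[0][0]++ -> VV[0]=[1, 0, 0, 0]
Event 3: LOCAL 2: VV[2][2]++ -> VV[2]=[0, 0, 2, 0]
Event 4: SEND 1->3: VV[1][1]++ -> VV[1]=[0, 1, 0, 0], msg_vec=[0, 1, 0, 0]; VV[3]=max(VV[3],msg_vec) then VV[3][3]++ -> VV[3]=[0, 1, 0, 1]
Event 5: LOCAL 0: VV[0][0]++ -> VV[0]=[2, 0, 0, 0]
Event 6: SEND 1->0: VV[1][1]++ -> VV[1]=[0, 2, 0, 0], msg_vec=[0, 2, 0, 0]; VV[0]=max(VV[0],msg_vec) then VV[0][0]++ -> VV[0]=[3, 2, 0, 0]
Event 3 stamp: [0, 0, 2, 0]
Event 4 stamp: [0, 1, 0, 0]
[0, 0, 2, 0] <= [0, 1, 0, 0]? False
[0, 1, 0, 0] <= [0, 0, 2, 0]? False
Relation: concurrent

Answer: concurrent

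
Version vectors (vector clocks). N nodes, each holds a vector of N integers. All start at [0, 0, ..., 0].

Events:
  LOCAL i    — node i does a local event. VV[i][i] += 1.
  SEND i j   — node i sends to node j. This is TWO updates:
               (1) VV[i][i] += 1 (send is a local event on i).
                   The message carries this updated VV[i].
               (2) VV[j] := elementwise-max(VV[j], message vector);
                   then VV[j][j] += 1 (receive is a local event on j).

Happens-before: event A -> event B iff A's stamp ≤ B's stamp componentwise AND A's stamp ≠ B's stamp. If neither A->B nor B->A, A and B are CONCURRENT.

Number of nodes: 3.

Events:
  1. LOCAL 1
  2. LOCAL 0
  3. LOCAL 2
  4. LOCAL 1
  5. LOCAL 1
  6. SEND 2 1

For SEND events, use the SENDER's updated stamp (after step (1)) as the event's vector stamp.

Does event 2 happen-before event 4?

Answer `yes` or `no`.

Initial: VV[0]=[0, 0, 0]
Initial: VV[1]=[0, 0, 0]
Initial: VV[2]=[0, 0, 0]
Event 1: LOCAL 1: VV[1][1]++ -> VV[1]=[0, 1, 0]
Event 2: LOCAL 0: VV[0][0]++ -> VV[0]=[1, 0, 0]
Event 3: LOCAL 2: VV[2][2]++ -> VV[2]=[0, 0, 1]
Event 4: LOCAL 1: VV[1][1]++ -> VV[1]=[0, 2, 0]
Event 5: LOCAL 1: VV[1][1]++ -> VV[1]=[0, 3, 0]
Event 6: SEND 2->1: VV[2][2]++ -> VV[2]=[0, 0, 2], msg_vec=[0, 0, 2]; VV[1]=max(VV[1],msg_vec) then VV[1][1]++ -> VV[1]=[0, 4, 2]
Event 2 stamp: [1, 0, 0]
Event 4 stamp: [0, 2, 0]
[1, 0, 0] <= [0, 2, 0]? False. Equal? False. Happens-before: False

Answer: no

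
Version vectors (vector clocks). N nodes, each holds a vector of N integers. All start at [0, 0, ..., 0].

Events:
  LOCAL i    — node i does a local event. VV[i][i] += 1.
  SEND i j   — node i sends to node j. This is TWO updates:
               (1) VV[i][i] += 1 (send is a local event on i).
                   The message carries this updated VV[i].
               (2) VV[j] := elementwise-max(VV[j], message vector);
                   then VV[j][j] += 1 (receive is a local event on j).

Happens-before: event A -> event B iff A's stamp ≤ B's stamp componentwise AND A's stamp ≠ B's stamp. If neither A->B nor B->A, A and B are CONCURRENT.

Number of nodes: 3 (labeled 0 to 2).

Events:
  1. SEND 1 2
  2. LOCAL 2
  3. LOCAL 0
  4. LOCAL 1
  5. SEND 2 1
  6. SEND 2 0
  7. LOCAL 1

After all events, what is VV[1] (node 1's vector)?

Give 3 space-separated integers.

Answer: 0 4 3

Derivation:
Initial: VV[0]=[0, 0, 0]
Initial: VV[1]=[0, 0, 0]
Initial: VV[2]=[0, 0, 0]
Event 1: SEND 1->2: VV[1][1]++ -> VV[1]=[0, 1, 0], msg_vec=[0, 1, 0]; VV[2]=max(VV[2],msg_vec) then VV[2][2]++ -> VV[2]=[0, 1, 1]
Event 2: LOCAL 2: VV[2][2]++ -> VV[2]=[0, 1, 2]
Event 3: LOCAL 0: VV[0][0]++ -> VV[0]=[1, 0, 0]
Event 4: LOCAL 1: VV[1][1]++ -> VV[1]=[0, 2, 0]
Event 5: SEND 2->1: VV[2][2]++ -> VV[2]=[0, 1, 3], msg_vec=[0, 1, 3]; VV[1]=max(VV[1],msg_vec) then VV[1][1]++ -> VV[1]=[0, 3, 3]
Event 6: SEND 2->0: VV[2][2]++ -> VV[2]=[0, 1, 4], msg_vec=[0, 1, 4]; VV[0]=max(VV[0],msg_vec) then VV[0][0]++ -> VV[0]=[2, 1, 4]
Event 7: LOCAL 1: VV[1][1]++ -> VV[1]=[0, 4, 3]
Final vectors: VV[0]=[2, 1, 4]; VV[1]=[0, 4, 3]; VV[2]=[0, 1, 4]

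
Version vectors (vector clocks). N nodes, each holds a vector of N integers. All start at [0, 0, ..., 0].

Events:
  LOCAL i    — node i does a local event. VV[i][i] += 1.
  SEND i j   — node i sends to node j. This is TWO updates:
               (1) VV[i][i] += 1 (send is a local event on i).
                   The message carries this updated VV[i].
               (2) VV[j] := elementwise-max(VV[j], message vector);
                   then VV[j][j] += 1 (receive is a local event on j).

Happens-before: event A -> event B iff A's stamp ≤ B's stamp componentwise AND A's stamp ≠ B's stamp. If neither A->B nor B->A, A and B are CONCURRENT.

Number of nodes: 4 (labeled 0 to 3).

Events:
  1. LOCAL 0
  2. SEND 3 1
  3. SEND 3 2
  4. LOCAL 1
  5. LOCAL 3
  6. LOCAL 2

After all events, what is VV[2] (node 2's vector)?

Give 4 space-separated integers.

Answer: 0 0 2 2

Derivation:
Initial: VV[0]=[0, 0, 0, 0]
Initial: VV[1]=[0, 0, 0, 0]
Initial: VV[2]=[0, 0, 0, 0]
Initial: VV[3]=[0, 0, 0, 0]
Event 1: LOCAL 0: VV[0][0]++ -> VV[0]=[1, 0, 0, 0]
Event 2: SEND 3->1: VV[3][3]++ -> VV[3]=[0, 0, 0, 1], msg_vec=[0, 0, 0, 1]; VV[1]=max(VV[1],msg_vec) then VV[1][1]++ -> VV[1]=[0, 1, 0, 1]
Event 3: SEND 3->2: VV[3][3]++ -> VV[3]=[0, 0, 0, 2], msg_vec=[0, 0, 0, 2]; VV[2]=max(VV[2],msg_vec) then VV[2][2]++ -> VV[2]=[0, 0, 1, 2]
Event 4: LOCAL 1: VV[1][1]++ -> VV[1]=[0, 2, 0, 1]
Event 5: LOCAL 3: VV[3][3]++ -> VV[3]=[0, 0, 0, 3]
Event 6: LOCAL 2: VV[2][2]++ -> VV[2]=[0, 0, 2, 2]
Final vectors: VV[0]=[1, 0, 0, 0]; VV[1]=[0, 2, 0, 1]; VV[2]=[0, 0, 2, 2]; VV[3]=[0, 0, 0, 3]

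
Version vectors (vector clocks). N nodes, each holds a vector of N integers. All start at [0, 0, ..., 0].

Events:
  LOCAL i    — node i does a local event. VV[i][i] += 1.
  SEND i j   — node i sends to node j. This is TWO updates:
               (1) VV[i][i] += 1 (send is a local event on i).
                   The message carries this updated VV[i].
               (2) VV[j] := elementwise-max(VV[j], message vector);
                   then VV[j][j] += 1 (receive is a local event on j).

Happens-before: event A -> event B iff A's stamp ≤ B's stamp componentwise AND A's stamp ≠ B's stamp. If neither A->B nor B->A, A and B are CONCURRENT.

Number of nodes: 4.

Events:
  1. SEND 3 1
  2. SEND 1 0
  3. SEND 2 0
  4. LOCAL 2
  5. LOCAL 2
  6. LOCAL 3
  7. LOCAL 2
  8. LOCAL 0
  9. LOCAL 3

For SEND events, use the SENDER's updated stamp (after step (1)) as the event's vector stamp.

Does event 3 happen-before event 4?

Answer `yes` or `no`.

Answer: yes

Derivation:
Initial: VV[0]=[0, 0, 0, 0]
Initial: VV[1]=[0, 0, 0, 0]
Initial: VV[2]=[0, 0, 0, 0]
Initial: VV[3]=[0, 0, 0, 0]
Event 1: SEND 3->1: VV[3][3]++ -> VV[3]=[0, 0, 0, 1], msg_vec=[0, 0, 0, 1]; VV[1]=max(VV[1],msg_vec) then VV[1][1]++ -> VV[1]=[0, 1, 0, 1]
Event 2: SEND 1->0: VV[1][1]++ -> VV[1]=[0, 2, 0, 1], msg_vec=[0, 2, 0, 1]; VV[0]=max(VV[0],msg_vec) then VV[0][0]++ -> VV[0]=[1, 2, 0, 1]
Event 3: SEND 2->0: VV[2][2]++ -> VV[2]=[0, 0, 1, 0], msg_vec=[0, 0, 1, 0]; VV[0]=max(VV[0],msg_vec) then VV[0][0]++ -> VV[0]=[2, 2, 1, 1]
Event 4: LOCAL 2: VV[2][2]++ -> VV[2]=[0, 0, 2, 0]
Event 5: LOCAL 2: VV[2][2]++ -> VV[2]=[0, 0, 3, 0]
Event 6: LOCAL 3: VV[3][3]++ -> VV[3]=[0, 0, 0, 2]
Event 7: LOCAL 2: VV[2][2]++ -> VV[2]=[0, 0, 4, 0]
Event 8: LOCAL 0: VV[0][0]++ -> VV[0]=[3, 2, 1, 1]
Event 9: LOCAL 3: VV[3][3]++ -> VV[3]=[0, 0, 0, 3]
Event 3 stamp: [0, 0, 1, 0]
Event 4 stamp: [0, 0, 2, 0]
[0, 0, 1, 0] <= [0, 0, 2, 0]? True. Equal? False. Happens-before: True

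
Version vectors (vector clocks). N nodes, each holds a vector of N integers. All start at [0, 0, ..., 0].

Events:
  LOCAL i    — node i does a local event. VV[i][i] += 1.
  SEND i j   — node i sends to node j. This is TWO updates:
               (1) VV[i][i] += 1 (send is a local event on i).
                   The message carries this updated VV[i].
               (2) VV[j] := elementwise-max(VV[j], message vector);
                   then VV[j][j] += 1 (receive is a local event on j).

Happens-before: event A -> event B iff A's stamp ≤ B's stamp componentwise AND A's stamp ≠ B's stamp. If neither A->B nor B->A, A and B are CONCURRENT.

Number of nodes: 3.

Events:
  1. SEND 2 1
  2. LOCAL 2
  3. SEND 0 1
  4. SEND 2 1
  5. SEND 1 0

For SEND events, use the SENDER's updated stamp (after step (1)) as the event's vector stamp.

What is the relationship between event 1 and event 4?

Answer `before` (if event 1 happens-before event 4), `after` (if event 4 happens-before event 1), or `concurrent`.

Answer: before

Derivation:
Initial: VV[0]=[0, 0, 0]
Initial: VV[1]=[0, 0, 0]
Initial: VV[2]=[0, 0, 0]
Event 1: SEND 2->1: VV[2][2]++ -> VV[2]=[0, 0, 1], msg_vec=[0, 0, 1]; VV[1]=max(VV[1],msg_vec) then VV[1][1]++ -> VV[1]=[0, 1, 1]
Event 2: LOCAL 2: VV[2][2]++ -> VV[2]=[0, 0, 2]
Event 3: SEND 0->1: VV[0][0]++ -> VV[0]=[1, 0, 0], msg_vec=[1, 0, 0]; VV[1]=max(VV[1],msg_vec) then VV[1][1]++ -> VV[1]=[1, 2, 1]
Event 4: SEND 2->1: VV[2][2]++ -> VV[2]=[0, 0, 3], msg_vec=[0, 0, 3]; VV[1]=max(VV[1],msg_vec) then VV[1][1]++ -> VV[1]=[1, 3, 3]
Event 5: SEND 1->0: VV[1][1]++ -> VV[1]=[1, 4, 3], msg_vec=[1, 4, 3]; VV[0]=max(VV[0],msg_vec) then VV[0][0]++ -> VV[0]=[2, 4, 3]
Event 1 stamp: [0, 0, 1]
Event 4 stamp: [0, 0, 3]
[0, 0, 1] <= [0, 0, 3]? True
[0, 0, 3] <= [0, 0, 1]? False
Relation: before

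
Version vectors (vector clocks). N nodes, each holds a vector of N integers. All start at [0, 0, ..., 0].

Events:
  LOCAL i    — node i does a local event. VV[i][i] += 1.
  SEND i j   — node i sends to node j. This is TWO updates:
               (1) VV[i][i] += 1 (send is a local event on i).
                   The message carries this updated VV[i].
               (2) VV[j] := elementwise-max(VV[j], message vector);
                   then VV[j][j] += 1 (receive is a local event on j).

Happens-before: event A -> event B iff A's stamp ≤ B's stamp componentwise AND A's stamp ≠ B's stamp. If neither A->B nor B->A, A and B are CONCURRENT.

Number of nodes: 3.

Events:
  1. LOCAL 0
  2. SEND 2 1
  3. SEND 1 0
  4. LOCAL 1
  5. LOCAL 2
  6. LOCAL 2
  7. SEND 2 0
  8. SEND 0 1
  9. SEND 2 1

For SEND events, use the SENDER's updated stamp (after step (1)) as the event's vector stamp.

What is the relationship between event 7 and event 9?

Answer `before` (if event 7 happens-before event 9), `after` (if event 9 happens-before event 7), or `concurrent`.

Answer: before

Derivation:
Initial: VV[0]=[0, 0, 0]
Initial: VV[1]=[0, 0, 0]
Initial: VV[2]=[0, 0, 0]
Event 1: LOCAL 0: VV[0][0]++ -> VV[0]=[1, 0, 0]
Event 2: SEND 2->1: VV[2][2]++ -> VV[2]=[0, 0, 1], msg_vec=[0, 0, 1]; VV[1]=max(VV[1],msg_vec) then VV[1][1]++ -> VV[1]=[0, 1, 1]
Event 3: SEND 1->0: VV[1][1]++ -> VV[1]=[0, 2, 1], msg_vec=[0, 2, 1]; VV[0]=max(VV[0],msg_vec) then VV[0][0]++ -> VV[0]=[2, 2, 1]
Event 4: LOCAL 1: VV[1][1]++ -> VV[1]=[0, 3, 1]
Event 5: LOCAL 2: VV[2][2]++ -> VV[2]=[0, 0, 2]
Event 6: LOCAL 2: VV[2][2]++ -> VV[2]=[0, 0, 3]
Event 7: SEND 2->0: VV[2][2]++ -> VV[2]=[0, 0, 4], msg_vec=[0, 0, 4]; VV[0]=max(VV[0],msg_vec) then VV[0][0]++ -> VV[0]=[3, 2, 4]
Event 8: SEND 0->1: VV[0][0]++ -> VV[0]=[4, 2, 4], msg_vec=[4, 2, 4]; VV[1]=max(VV[1],msg_vec) then VV[1][1]++ -> VV[1]=[4, 4, 4]
Event 9: SEND 2->1: VV[2][2]++ -> VV[2]=[0, 0, 5], msg_vec=[0, 0, 5]; VV[1]=max(VV[1],msg_vec) then VV[1][1]++ -> VV[1]=[4, 5, 5]
Event 7 stamp: [0, 0, 4]
Event 9 stamp: [0, 0, 5]
[0, 0, 4] <= [0, 0, 5]? True
[0, 0, 5] <= [0, 0, 4]? False
Relation: before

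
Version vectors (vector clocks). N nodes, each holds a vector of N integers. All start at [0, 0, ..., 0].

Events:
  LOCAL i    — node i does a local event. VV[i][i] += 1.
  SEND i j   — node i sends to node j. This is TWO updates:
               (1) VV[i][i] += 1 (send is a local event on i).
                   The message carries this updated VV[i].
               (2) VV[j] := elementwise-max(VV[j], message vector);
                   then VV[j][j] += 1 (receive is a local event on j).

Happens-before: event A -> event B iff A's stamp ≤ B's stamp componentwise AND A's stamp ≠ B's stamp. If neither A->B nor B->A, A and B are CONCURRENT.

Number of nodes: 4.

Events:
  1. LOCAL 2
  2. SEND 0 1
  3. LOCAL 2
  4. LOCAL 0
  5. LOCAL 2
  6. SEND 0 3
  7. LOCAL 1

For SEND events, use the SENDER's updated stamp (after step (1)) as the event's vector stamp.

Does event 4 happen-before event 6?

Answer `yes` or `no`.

Answer: yes

Derivation:
Initial: VV[0]=[0, 0, 0, 0]
Initial: VV[1]=[0, 0, 0, 0]
Initial: VV[2]=[0, 0, 0, 0]
Initial: VV[3]=[0, 0, 0, 0]
Event 1: LOCAL 2: VV[2][2]++ -> VV[2]=[0, 0, 1, 0]
Event 2: SEND 0->1: VV[0][0]++ -> VV[0]=[1, 0, 0, 0], msg_vec=[1, 0, 0, 0]; VV[1]=max(VV[1],msg_vec) then VV[1][1]++ -> VV[1]=[1, 1, 0, 0]
Event 3: LOCAL 2: VV[2][2]++ -> VV[2]=[0, 0, 2, 0]
Event 4: LOCAL 0: VV[0][0]++ -> VV[0]=[2, 0, 0, 0]
Event 5: LOCAL 2: VV[2][2]++ -> VV[2]=[0, 0, 3, 0]
Event 6: SEND 0->3: VV[0][0]++ -> VV[0]=[3, 0, 0, 0], msg_vec=[3, 0, 0, 0]; VV[3]=max(VV[3],msg_vec) then VV[3][3]++ -> VV[3]=[3, 0, 0, 1]
Event 7: LOCAL 1: VV[1][1]++ -> VV[1]=[1, 2, 0, 0]
Event 4 stamp: [2, 0, 0, 0]
Event 6 stamp: [3, 0, 0, 0]
[2, 0, 0, 0] <= [3, 0, 0, 0]? True. Equal? False. Happens-before: True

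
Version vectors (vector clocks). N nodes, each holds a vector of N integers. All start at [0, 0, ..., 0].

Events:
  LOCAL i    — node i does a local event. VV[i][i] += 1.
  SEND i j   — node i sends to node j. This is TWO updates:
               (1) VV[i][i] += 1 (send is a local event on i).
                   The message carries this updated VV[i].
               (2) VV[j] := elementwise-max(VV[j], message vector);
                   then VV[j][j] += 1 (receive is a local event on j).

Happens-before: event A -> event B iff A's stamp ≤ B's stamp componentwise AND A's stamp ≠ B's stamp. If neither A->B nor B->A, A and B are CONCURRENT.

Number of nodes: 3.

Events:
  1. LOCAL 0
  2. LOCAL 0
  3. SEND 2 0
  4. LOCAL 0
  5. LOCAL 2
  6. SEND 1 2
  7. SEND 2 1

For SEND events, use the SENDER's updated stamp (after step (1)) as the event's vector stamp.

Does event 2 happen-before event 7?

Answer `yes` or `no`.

Initial: VV[0]=[0, 0, 0]
Initial: VV[1]=[0, 0, 0]
Initial: VV[2]=[0, 0, 0]
Event 1: LOCAL 0: VV[0][0]++ -> VV[0]=[1, 0, 0]
Event 2: LOCAL 0: VV[0][0]++ -> VV[0]=[2, 0, 0]
Event 3: SEND 2->0: VV[2][2]++ -> VV[2]=[0, 0, 1], msg_vec=[0, 0, 1]; VV[0]=max(VV[0],msg_vec) then VV[0][0]++ -> VV[0]=[3, 0, 1]
Event 4: LOCAL 0: VV[0][0]++ -> VV[0]=[4, 0, 1]
Event 5: LOCAL 2: VV[2][2]++ -> VV[2]=[0, 0, 2]
Event 6: SEND 1->2: VV[1][1]++ -> VV[1]=[0, 1, 0], msg_vec=[0, 1, 0]; VV[2]=max(VV[2],msg_vec) then VV[2][2]++ -> VV[2]=[0, 1, 3]
Event 7: SEND 2->1: VV[2][2]++ -> VV[2]=[0, 1, 4], msg_vec=[0, 1, 4]; VV[1]=max(VV[1],msg_vec) then VV[1][1]++ -> VV[1]=[0, 2, 4]
Event 2 stamp: [2, 0, 0]
Event 7 stamp: [0, 1, 4]
[2, 0, 0] <= [0, 1, 4]? False. Equal? False. Happens-before: False

Answer: no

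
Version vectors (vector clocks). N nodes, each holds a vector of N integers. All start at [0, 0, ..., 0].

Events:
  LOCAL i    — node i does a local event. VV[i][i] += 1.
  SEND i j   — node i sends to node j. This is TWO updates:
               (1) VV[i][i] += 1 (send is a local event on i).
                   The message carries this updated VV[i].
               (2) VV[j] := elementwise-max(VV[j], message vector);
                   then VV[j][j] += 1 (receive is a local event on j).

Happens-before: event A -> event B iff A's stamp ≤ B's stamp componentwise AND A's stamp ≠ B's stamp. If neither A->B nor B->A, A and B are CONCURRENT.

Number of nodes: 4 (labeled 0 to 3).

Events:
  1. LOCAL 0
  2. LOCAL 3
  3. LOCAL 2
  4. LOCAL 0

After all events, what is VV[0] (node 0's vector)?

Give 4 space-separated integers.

Initial: VV[0]=[0, 0, 0, 0]
Initial: VV[1]=[0, 0, 0, 0]
Initial: VV[2]=[0, 0, 0, 0]
Initial: VV[3]=[0, 0, 0, 0]
Event 1: LOCAL 0: VV[0][0]++ -> VV[0]=[1, 0, 0, 0]
Event 2: LOCAL 3: VV[3][3]++ -> VV[3]=[0, 0, 0, 1]
Event 3: LOCAL 2: VV[2][2]++ -> VV[2]=[0, 0, 1, 0]
Event 4: LOCAL 0: VV[0][0]++ -> VV[0]=[2, 0, 0, 0]
Final vectors: VV[0]=[2, 0, 0, 0]; VV[1]=[0, 0, 0, 0]; VV[2]=[0, 0, 1, 0]; VV[3]=[0, 0, 0, 1]

Answer: 2 0 0 0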